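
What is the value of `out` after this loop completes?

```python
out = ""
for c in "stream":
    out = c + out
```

Reverse 'stream'
`out` takes the values: "" → "s" → "ts" → "rts" → "erts" → "aerts" → "maerts"

Answer: "maerts"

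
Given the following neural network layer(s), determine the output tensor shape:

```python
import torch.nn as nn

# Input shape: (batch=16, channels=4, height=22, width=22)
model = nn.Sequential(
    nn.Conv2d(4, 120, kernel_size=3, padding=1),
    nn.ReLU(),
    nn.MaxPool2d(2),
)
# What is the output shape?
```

Input: (16, 4, 22, 22) -> after Conv2d: (16, 120, 22, 22) -> after ReLU: (16, 120, 22, 22) -> Output: (16, 120, 11, 11)

Answer: (16, 120, 11, 11)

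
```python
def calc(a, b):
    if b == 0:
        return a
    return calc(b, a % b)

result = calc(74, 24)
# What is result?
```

calc(74, 24) -> calc(24, 2) -> calc(2, 0) -> 2

Answer: 2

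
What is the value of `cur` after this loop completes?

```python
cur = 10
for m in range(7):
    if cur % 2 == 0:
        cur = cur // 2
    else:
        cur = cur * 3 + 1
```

Collatz-style transformation from 10
`cur` takes the values: 10 → 5 → 16 → 8 → 4 → 2 → 1 → 4

Answer: 4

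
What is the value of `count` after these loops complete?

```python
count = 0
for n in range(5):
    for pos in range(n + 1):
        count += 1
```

Triangle: 1 + 2 + ... + 5
`count` takes the values: 0 → 1 → 2 → 3 → 4 → 5 → 6 → 7 → 8 → 9 → 10 → 11 → 12 → 13 → 14 → 15

Answer: 15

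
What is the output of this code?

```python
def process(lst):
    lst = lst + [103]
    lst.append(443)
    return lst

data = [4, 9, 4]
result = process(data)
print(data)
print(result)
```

Key concept: rebinding parameter vs mutation.
Step by step:
`data = [4, 9, 4]` → data = [4, 9, 4]
`result = process(data)` → result = [4, 9, 4, 103, 443]
`print(data)` → prints [4, 9, 4]
`print(result)` → prints [4, 9, 4, 103, 443]

Answer:
[4, 9, 4]
[4, 9, 4, 103, 443]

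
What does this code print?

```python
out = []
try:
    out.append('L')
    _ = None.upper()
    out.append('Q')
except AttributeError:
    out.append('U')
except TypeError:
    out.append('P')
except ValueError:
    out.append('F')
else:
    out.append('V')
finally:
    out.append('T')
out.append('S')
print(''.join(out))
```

Execution trace: 'L' (try body) → 'U' (except AttributeError) → 'T' (finally) → 'S' (after the try/except). Output: LUTS

Answer: LUTS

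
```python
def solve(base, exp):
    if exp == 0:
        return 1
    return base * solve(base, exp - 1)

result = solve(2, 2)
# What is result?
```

solve(2, 2) = 2 * 2 = 4

Answer: 4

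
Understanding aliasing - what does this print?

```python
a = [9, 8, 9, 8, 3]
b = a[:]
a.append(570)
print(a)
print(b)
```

Key concept: slice [:] creates copy.
Step by step:
`a = [9, 8, 9, 8, 3]` → a = [9, 8, 9, 8, 3]
`b = a[:]` → b = [9, 8, 9, 8, 3]
`a.append(570)` → a = [9, 8, 9, 8, 3, 570]
`print(a)` → prints [9, 8, 9, 8, 3, 570]
`print(b)` → prints [9, 8, 9, 8, 3]

Answer:
[9, 8, 9, 8, 3, 570]
[9, 8, 9, 8, 3]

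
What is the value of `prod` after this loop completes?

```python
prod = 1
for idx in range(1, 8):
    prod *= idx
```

7! = 5040
`prod` takes the values: 1 → 2 → 6 → 24 → 120 → 720 → 5040

Answer: 5040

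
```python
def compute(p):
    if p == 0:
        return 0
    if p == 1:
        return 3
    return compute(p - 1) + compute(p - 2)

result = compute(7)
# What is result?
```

Build up from base cases: compute(0)=0, compute(1)=3, compute(2)=3, compute(3)=6, compute(4)=9, compute(5)=15, compute(6)=24, ..., compute(7)=39

Answer: 39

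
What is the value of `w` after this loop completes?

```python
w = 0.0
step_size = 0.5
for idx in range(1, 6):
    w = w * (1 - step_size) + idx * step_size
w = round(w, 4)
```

Moving average with lr=0.5
`w` takes the values: 0.0 → 0.5 → 1.25 → 2.125 → 3.0625 → 4.03125 → 4.0312

Answer: 4.0312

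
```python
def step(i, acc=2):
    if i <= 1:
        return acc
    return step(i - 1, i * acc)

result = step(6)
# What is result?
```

Accumulator trace (n, acc): (6, 2) -> (5, 12) -> (4, 60) -> (3, 240) -> (2, 720) -> (1, 1440) -> return 1440

Answer: 1440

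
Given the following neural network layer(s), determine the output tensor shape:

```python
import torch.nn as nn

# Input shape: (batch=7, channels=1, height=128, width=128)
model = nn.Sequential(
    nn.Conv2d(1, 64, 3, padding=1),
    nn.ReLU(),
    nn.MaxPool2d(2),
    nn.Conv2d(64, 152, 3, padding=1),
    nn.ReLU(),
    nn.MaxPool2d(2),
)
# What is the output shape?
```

Input: (7, 1, 128, 128) -> after first Conv2d: (7, 64, 128, 128) -> after first MaxPool2d: (7, 64, 64, 64) -> after second Conv2d: (7, 152, 64, 64) -> Output: (7, 152, 32, 32)

Answer: (7, 152, 32, 32)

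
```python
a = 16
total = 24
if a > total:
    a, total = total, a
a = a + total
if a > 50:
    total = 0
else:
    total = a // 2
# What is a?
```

Trace:
`a = 16` → a = 16
`total = 24` → total = 24
`if a > total: ...` → a > total is False → no variable changes
`a = a + total` → a = 40
`if a > 50: ...` → a > 50 is False, take else branch → total = 20
So a = 40

Answer: 40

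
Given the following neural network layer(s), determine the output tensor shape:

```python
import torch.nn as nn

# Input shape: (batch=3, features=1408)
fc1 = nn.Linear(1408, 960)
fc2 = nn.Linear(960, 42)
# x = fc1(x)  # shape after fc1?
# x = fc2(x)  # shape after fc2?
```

Input: (3, 1408) -> after fc1: (3, 960) -> Output: (3, 42)

Answer: (3, 42)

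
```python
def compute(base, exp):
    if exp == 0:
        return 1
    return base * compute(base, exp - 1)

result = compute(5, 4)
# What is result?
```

compute(5, 4) = 5 * 5 * 5 * 5 = 625

Answer: 625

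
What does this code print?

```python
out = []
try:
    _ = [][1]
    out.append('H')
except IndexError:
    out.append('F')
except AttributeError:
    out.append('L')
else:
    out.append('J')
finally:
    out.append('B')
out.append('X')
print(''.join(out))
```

Execution trace: 'F' (except IndexError) → 'B' (finally) → 'X' (after the try/except). Output: FBX

Answer: FBX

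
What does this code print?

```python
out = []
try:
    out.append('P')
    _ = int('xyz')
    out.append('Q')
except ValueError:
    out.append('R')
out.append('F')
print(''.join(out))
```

Execution trace: 'P' (try body) → 'R' (except ValueError) → 'F' (after the try/except). Output: PRF

Answer: PRF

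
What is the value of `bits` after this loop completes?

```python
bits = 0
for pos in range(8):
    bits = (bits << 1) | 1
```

Build 8 consecutive 1-bits: 0b11111111
`bits` takes the values: 0 → 1 → 3 → 7 → 15 → 31 → 63 → 127 → 255

Answer: 255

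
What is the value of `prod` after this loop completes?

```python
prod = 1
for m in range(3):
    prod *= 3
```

3^3 = 27
`prod` takes the values: 1 → 3 → 9 → 27

Answer: 27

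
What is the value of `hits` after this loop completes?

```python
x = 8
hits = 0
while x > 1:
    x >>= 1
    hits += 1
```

Count right shifts until 1
`hits` takes the values: 0 → 1 → 2 → 3

Answer: 3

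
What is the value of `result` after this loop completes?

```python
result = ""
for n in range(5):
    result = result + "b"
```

Repeat 'b' 5 times
`result` takes the values: "" → "b" → "bb" → "bbb" → "bbbb" → "bbbbb"

Answer: "bbbbb"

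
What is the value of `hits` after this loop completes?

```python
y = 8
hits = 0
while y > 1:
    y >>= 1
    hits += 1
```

Count right shifts until 1
`hits` takes the values: 0 → 1 → 2 → 3

Answer: 3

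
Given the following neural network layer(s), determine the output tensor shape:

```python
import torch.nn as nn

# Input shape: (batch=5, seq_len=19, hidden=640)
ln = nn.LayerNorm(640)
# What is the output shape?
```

Input: (5, 19, 640) -> Output: (5, 19, 640)

Answer: (5, 19, 640)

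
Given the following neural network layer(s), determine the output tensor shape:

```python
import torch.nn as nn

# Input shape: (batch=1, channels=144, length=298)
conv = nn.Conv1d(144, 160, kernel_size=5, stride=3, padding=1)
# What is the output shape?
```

Input: (1, 144, 298) -> Output: (1, 160, 99)

Answer: (1, 160, 99)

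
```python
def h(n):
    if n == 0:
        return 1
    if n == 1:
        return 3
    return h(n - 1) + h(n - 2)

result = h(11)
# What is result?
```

Build up from base cases: h(0)=1, h(1)=3, h(2)=4, h(3)=7, h(4)=11, h(5)=18, h(6)=29, ..., h(11)=322

Answer: 322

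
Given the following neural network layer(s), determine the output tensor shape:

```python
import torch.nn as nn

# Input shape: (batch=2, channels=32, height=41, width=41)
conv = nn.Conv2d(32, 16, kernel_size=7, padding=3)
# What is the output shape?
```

Input: (2, 32, 41, 41) -> Output: (2, 16, 41, 41)

Answer: (2, 16, 41, 41)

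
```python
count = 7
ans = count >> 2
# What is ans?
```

Trace:
`count = 7` → count = 7
`ans = count >> 2` → ans = 1
So ans = 1

Answer: 1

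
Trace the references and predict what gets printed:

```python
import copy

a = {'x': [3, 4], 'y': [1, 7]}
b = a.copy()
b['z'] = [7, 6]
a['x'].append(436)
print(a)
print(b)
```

Key concept: shallow copy of dict with mutable values.
Step by step:
`a = {'x': [3, 4], 'y': [1, 7]}` → a = {'x': [3, 4], 'y': [1, 7]}
`b = a.copy()` → b = {'x': [3, 4], 'y': [1, 7]}
`b['z'] = [7, 6]` → b = {'x': [3, 4], 'y': [1, 7], 'z': [7, 6]}
`a['x'].append(436)` → a = {'x': [3, 4, 436], 'y': [1, 7]}; b = {'x': [3, 4, 436], 'y': [1, 7], 'z': [7, 6]}
`print(a)` → prints {'x': [3, 4, 436], 'y': [1, 7]}
`print(b)` → prints {'x': [3, 4, 436], 'y': [1, 7], 'z': [7, 6]}

Answer:
{'x': [3, 4, 436], 'y': [1, 7]}
{'x': [3, 4, 436], 'y': [1, 7], 'z': [7, 6]}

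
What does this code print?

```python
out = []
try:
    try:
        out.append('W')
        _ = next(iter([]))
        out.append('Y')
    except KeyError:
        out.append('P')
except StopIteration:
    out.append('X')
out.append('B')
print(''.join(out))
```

Execution trace: 'W' (inner try body) → 'X' (outer except StopIteration) → 'B' (after the try/except). Output: WXB

Answer: WXB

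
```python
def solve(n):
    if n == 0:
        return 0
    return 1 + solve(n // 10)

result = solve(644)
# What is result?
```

Count of digits of 644: 3

Answer: 3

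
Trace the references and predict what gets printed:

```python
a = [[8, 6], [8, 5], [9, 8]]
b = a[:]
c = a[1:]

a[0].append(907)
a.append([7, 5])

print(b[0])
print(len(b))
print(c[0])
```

Key concept: slice with nested mutation.
Step by step:
`a = [[8, 6], [8, 5], [9, 8]]` → a = [[8, 6], [8, 5], [9, 8]]
`b = a[:]` → b = [[8, 6], [8, 5], [9, 8]]
`c = a[1:]` → c = [[8, 5], [9, 8]]
`a[0].append(907)` → a = [[8, 6, 907], [8, 5], [9, 8]]; b = [[8, 6, 907], [8, 5], [9, 8]]
`a.append([7, 5])` → a = [[8, 6, 907], [8, 5], [9, 8], [7, 5]]
`print(b[0])` → prints [8, 6, 907]
`print(len(b))` → prints 3
`print(c[0])` → prints [8, 5]

Answer:
[8, 6, 907]
3
[8, 5]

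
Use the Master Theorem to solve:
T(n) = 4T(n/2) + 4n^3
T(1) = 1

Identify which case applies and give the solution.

a=4, b=2, f(n)=4n^3. log_2(4) = 2. Since c=3 > 2 and the regularity condition holds (4(n/2)^3 = (4/2^3)n^3 with 4/2^3 < 1), Case 3 applies: T(n) = Θ(f(n)) = O(n^3).

Answer: O(n^3) - Case 3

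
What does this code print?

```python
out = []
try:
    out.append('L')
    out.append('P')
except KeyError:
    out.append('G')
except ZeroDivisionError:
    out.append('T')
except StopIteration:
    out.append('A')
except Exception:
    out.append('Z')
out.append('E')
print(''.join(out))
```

Execution trace: 'L' (try body) → 'P' (try body, no exception) → 'E' (after the try/except). Output: LPE

Answer: LPE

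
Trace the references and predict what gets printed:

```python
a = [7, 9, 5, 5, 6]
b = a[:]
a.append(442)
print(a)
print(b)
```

Key concept: slice [:] creates copy.
Step by step:
`a = [7, 9, 5, 5, 6]` → a = [7, 9, 5, 5, 6]
`b = a[:]` → b = [7, 9, 5, 5, 6]
`a.append(442)` → a = [7, 9, 5, 5, 6, 442]
`print(a)` → prints [7, 9, 5, 5, 6, 442]
`print(b)` → prints [7, 9, 5, 5, 6]

Answer:
[7, 9, 5, 5, 6, 442]
[7, 9, 5, 5, 6]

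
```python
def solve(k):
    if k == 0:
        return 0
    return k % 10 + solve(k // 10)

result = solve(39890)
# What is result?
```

Sum of digits of 39890: 0 + 9 + 8 + 9 + 3 = 29

Answer: 29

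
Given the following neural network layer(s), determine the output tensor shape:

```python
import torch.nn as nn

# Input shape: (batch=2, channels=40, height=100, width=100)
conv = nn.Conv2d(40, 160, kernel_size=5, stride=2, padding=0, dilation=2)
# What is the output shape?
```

Input: (2, 40, 100, 100) -> Output: (2, 160, 46, 46)

Answer: (2, 160, 46, 46)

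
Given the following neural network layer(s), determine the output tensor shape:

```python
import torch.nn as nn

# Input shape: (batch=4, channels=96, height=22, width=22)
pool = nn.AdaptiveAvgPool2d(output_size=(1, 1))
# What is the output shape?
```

Input: (4, 96, 22, 22) -> Output: (4, 96, 1, 1)

Answer: (4, 96, 1, 1)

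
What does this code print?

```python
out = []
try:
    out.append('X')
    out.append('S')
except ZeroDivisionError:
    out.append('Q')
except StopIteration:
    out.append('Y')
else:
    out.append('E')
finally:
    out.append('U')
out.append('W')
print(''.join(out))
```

Execution trace: 'X' (try body) → 'S' (try body, no exception) → 'E' (else) → 'U' (finally) → 'W' (after the try/except). Output: XSEUW

Answer: XSEUW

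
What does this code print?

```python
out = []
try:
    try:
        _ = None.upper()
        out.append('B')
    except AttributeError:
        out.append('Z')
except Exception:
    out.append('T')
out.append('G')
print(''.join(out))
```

Execution trace: 'Z' (inner except AttributeError) → 'G' (after the try/except). Output: ZG

Answer: ZG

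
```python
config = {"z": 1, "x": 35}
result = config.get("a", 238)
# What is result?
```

Trace:
`config = {"z": 1, "x": 35}` → config = {'z': 1, 'x': 35}
`result = config.get("a", 238)` → result = 238
So result = 238

Answer: 238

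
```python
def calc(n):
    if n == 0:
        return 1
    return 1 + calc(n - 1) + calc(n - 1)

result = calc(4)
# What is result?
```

calc(n) = 1 + 2·calc(n-1), calc(0)=1. Closed form: (1+1)·2^4 - 1 = 31.

Answer: 31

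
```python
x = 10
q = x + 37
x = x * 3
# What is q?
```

Trace:
`x = 10` → x = 10
`q = x + 37` → q = 47
`x = x * 3` → x = 30
So q = 47

Answer: 47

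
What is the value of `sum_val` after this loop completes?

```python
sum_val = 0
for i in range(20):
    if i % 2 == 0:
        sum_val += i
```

Sum of even numbers 0 to 19
`sum_val` takes the values: 0 → 2 → 6 → 12 → 20 → 30 → 42 → 56 → 72 → 90

Answer: 90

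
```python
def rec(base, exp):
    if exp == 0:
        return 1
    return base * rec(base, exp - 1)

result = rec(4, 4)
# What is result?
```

rec(4, 4) = 4 * 4 * 4 * 4 = 256

Answer: 256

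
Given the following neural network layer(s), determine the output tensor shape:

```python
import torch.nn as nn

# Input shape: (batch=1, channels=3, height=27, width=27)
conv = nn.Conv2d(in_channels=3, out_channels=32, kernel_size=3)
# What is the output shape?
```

Input: (1, 3, 27, 27) -> Output: (1, 32, 25, 25)

Answer: (1, 32, 25, 25)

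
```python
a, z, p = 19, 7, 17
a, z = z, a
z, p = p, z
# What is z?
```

Trace:
`a, z, p = 19, 7, 17` → a = 19; z = 7; p = 17
`a, z = z, a` → a = 7; z = 19
`z, p = p, z` → z = 17; p = 19
So z = 17

Answer: 17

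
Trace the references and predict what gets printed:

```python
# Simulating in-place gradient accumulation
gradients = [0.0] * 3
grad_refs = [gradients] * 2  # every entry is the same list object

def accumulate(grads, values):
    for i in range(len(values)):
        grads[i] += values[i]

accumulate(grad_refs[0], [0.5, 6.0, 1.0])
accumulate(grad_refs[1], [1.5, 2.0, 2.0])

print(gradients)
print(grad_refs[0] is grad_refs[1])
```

Key concept: gradient accumulation aliasing.
Step by step:
`gradients = [0.0] * 3` → gradients = [0.0, 0.0, 0.0]
`grad_refs = [gradients] * 2` → grad_refs = [[0.0, 0.0, 0.0], [0.0, 0.0, 0.0]]
`accumulate(grad_refs[0], [0.5, 6.0, 1.0])` → gradients = [0.5, 6.0, 1.0]; grad_refs = [[0.5, 6.0, 1.0], [0.5, 6.0, 1.0]]
`accumulate(grad_refs[1], [1.5, 2.0, 2.0])` → gradients = [2.0, 8.0, 3.0]; grad_refs = [[2.0, 8.0, 3.0], [2.0, 8.0, 3.0]]
`print(gradients)` → prints [2.0, 8.0, 3.0]
`print(grad_refs[0] is grad_refs[1])` → prints True

Answer:
[2.0, 8.0, 3.0]
True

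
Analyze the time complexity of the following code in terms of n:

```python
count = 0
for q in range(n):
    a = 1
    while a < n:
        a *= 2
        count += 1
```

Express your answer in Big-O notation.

Each loop level contributes: n × log n. Multiplying the contributions gives O(n log n).

Answer: O(n log n)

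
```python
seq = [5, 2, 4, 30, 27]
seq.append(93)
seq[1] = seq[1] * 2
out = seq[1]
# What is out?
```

Trace:
`seq = [5, 2, 4, 30, 27]` → seq = [5, 2, 4, 30, 27]
`seq.append(93)` → seq = [5, 2, 4, 30, 27, 93]
`seq[1] = seq[1] * 2` → seq = [5, 4, 4, 30, 27, 93]
`out = seq[1]` → out = 4
So out = 4

Answer: 4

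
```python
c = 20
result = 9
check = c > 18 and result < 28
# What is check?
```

Trace:
`c = 20` → c = 20
`result = 9` → result = 9
`check = c > 18 and result < 28` → check = True
So check = True

Answer: True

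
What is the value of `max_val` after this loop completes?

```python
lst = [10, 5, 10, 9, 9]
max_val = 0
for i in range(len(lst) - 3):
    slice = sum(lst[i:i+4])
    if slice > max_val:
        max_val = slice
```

Max sum of 4-element window in [10, 5, 10, 9, 9]
`max_val` takes the values: 0 → 34

Answer: 34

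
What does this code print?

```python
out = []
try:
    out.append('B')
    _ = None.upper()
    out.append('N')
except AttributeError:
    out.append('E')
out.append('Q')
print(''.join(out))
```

Execution trace: 'B' (try body) → 'E' (except AttributeError) → 'Q' (after the try/except). Output: BEQ

Answer: BEQ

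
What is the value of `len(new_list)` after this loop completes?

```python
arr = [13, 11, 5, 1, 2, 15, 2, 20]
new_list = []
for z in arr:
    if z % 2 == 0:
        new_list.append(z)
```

Count even numbers in [13, 11, 5, 1, 2, 15, 2, 20]
`new_list` takes the values: [] → [2] → [2, 2] → [2, 2, 20]
So `len(new_list)` = 3

Answer: 3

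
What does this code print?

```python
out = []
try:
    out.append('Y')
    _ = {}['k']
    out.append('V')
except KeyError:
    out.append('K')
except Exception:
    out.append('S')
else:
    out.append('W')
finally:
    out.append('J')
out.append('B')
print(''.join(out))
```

Execution trace: 'Y' (try body) → 'K' (except KeyError) → 'J' (finally) → 'B' (after the try/except). Output: YKJB

Answer: YKJB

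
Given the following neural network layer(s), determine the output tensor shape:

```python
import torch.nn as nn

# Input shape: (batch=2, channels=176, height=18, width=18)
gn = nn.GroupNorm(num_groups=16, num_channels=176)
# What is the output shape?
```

Input: (2, 176, 18, 18) -> Output: (2, 176, 18, 18)

Answer: (2, 176, 18, 18)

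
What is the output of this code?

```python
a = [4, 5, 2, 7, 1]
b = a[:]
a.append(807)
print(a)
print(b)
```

Key concept: slice [:] creates copy.
Step by step:
`a = [4, 5, 2, 7, 1]` → a = [4, 5, 2, 7, 1]
`b = a[:]` → b = [4, 5, 2, 7, 1]
`a.append(807)` → a = [4, 5, 2, 7, 1, 807]
`print(a)` → prints [4, 5, 2, 7, 1, 807]
`print(b)` → prints [4, 5, 2, 7, 1]

Answer:
[4, 5, 2, 7, 1, 807]
[4, 5, 2, 7, 1]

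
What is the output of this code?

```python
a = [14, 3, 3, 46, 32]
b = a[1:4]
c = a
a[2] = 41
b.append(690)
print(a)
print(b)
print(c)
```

Key concept: slice vs alias.
Step by step:
`a = [14, 3, 3, 46, 32]` → a = [14, 3, 3, 46, 32]
`b = a[1:4]` → b = [3, 3, 46]
`c = a` → c = [14, 3, 3, 46, 32] (same object as a)
`a[2] = 41` → a = [14, 3, 41, 46, 32] (same object as c); c = [14, 3, 41, 46, 32] (same object as a)
`b.append(690)` → b = [3, 3, 46, 690]
`print(a)` → prints [14, 3, 41, 46, 32]
`print(b)` → prints [3, 3, 46, 690]
`print(c)` → prints [14, 3, 41, 46, 32]

Answer:
[14, 3, 41, 46, 32]
[3, 3, 46, 690]
[14, 3, 41, 46, 32]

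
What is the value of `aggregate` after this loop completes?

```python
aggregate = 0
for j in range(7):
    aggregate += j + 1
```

Start at 0, add 1 to 7 = 28
`aggregate` takes the values: 0 → 1 → 3 → 6 → 10 → 15 → 21 → 28

Answer: 28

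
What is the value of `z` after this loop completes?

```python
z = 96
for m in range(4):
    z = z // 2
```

Halve 4 times: 96 // 2^4 = 6
`z` takes the values: 96 → 48 → 24 → 12 → 6

Answer: 6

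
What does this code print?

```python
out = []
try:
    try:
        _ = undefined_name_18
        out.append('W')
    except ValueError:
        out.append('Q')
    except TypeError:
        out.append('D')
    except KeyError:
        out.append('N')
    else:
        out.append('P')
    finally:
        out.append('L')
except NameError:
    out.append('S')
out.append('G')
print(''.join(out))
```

Execution trace: 'L' (finally) → 'S' (outer except NameError) → 'G' (after the try/except). Output: LSG

Answer: LSG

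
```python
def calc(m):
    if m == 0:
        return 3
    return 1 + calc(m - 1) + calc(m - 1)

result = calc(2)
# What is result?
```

calc(m) = 1 + 2·calc(m-1), calc(0)=3. Closed form: (3+1)·2^2 - 1 = 15.

Answer: 15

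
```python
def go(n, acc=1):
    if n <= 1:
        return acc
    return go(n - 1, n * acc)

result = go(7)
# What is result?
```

Accumulator trace (n, acc): (7, 1) -> (6, 7) -> (5, 42) -> (4, 210) -> (3, 840) -> (2, 2520) -> (1, 5040) -> return 5040

Answer: 5040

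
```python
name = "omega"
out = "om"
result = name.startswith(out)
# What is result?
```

Trace:
`name = "omega"` → name = 'omega'
`out = "om"` → out = 'om'
`result = name.startswith(out)` → result = True
So result = True

Answer: True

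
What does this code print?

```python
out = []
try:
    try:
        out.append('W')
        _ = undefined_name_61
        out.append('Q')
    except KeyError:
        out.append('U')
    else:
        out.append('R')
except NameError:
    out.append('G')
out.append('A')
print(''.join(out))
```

Execution trace: 'W' (inner try body) → 'G' (outer except NameError) → 'A' (after the try/except). Output: WGA

Answer: WGA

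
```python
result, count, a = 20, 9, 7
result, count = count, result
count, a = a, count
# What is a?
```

Trace:
`result, count, a = 20, 9, 7` → result = 20; count = 9; a = 7
`result, count = count, result` → result = 9; count = 20
`count, a = a, count` → count = 7; a = 20
So a = 20

Answer: 20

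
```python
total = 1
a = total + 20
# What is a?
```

Trace:
`total = 1` → total = 1
`a = total + 20` → a = 21
So a = 21

Answer: 21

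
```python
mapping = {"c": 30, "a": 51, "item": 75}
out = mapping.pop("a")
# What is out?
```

Trace:
`mapping = {"c": 30, "a": 51, "item": 75}` → mapping = {'c': 30, 'a': 51, 'item': 75}
`out = mapping.pop("a")` → mapping = {'c': 30, 'item': 75}; out = 51
So out = 51

Answer: 51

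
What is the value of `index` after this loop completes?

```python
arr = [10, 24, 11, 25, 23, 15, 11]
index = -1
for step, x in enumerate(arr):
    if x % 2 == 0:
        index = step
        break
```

First even number index in [10, 24, 11, 25, 23, 15, 11]
`index` takes the values: -1 → 0

Answer: 0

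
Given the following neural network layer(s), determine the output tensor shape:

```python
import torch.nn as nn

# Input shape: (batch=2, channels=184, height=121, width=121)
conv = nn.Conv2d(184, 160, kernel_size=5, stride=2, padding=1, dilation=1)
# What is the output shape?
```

Input: (2, 184, 121, 121) -> Output: (2, 160, 60, 60)

Answer: (2, 160, 60, 60)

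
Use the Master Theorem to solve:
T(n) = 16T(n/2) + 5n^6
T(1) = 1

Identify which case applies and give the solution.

a=16, b=2, f(n)=5n^6. log_2(16) = 4. Since c=6 > 4 and the regularity condition holds (16(n/2)^6 = (16/2^6)n^6 with 16/2^6 < 1), Case 3 applies: T(n) = Θ(f(n)) = O(n^6).

Answer: O(n^6) - Case 3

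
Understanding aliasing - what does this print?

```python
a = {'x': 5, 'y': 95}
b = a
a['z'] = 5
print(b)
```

Key concept: dict aliasing.
Step by step:
`a = {'x': 5, 'y': 95}` → a = {'x': 5, 'y': 95}
`b = a` → b = {'x': 5, 'y': 95} (same object as a)
`a['z'] = 5` → a = {'x': 5, 'y': 95, 'z': 5} (same object as b); b = {'x': 5, 'y': 95, 'z': 5} (same object as a)
`print(b)` → prints {'x': 5, 'y': 95, 'z': 5}

Answer: {'x': 5, 'y': 95, 'z': 5}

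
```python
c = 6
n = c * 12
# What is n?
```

Trace:
`c = 6` → c = 6
`n = c * 12` → n = 72
So n = 72

Answer: 72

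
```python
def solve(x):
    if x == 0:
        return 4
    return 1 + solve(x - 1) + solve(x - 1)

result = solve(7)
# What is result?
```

solve(x) = 1 + 2·solve(x-1), solve(0)=4. Closed form: (4+1)·2^7 - 1 = 639.

Answer: 639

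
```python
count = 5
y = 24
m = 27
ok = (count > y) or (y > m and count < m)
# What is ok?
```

Trace:
`count = 5` → count = 5
`y = 24` → y = 24
`m = 27` → m = 27
`ok = (count > y) or (y > m and count < m)` → ok = False
So ok = False

Answer: False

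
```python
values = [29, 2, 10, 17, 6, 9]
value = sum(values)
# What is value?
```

Trace:
`values = [29, 2, 10, 17, 6, 9]` → values = [29, 2, 10, 17, 6, 9]
`value = sum(values)` → value = 73
So value = 73

Answer: 73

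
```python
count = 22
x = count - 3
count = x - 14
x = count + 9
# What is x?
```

Trace:
`count = 22` → count = 22
`x = count - 3` → x = 19
`count = x - 14` → count = 5
`x = count + 9` → x = 14
So x = 14

Answer: 14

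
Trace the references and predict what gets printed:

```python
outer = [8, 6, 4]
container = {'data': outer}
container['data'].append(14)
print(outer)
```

Key concept: dict holds reference to list.
Step by step:
`outer = [8, 6, 4]` → outer = [8, 6, 4]
`container = {'data': outer}` → container = {'data': [8, 6, 4]}
`container['data'].append(14)` → outer = [8, 6, 4, 14]; container = {'data': [8, 6, 4, 14]}
`print(outer)` → prints [8, 6, 4, 14]

Answer: [8, 6, 4, 14]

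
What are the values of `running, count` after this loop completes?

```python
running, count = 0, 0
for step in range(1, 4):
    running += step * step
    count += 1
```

Sum of squares and count
`running, count` takes the values: (0, 0) → (1, 0) → (1, 1) → (5, 1) → (5, 2) → (14, 2) → (14, 3)

Answer: 14, 3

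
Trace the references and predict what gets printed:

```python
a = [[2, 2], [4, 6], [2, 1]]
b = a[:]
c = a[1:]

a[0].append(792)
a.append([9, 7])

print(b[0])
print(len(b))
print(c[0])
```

Key concept: slice with nested mutation.
Step by step:
`a = [[2, 2], [4, 6], [2, 1]]` → a = [[2, 2], [4, 6], [2, 1]]
`b = a[:]` → b = [[2, 2], [4, 6], [2, 1]]
`c = a[1:]` → c = [[4, 6], [2, 1]]
`a[0].append(792)` → a = [[2, 2, 792], [4, 6], [2, 1]]; b = [[2, 2, 792], [4, 6], [2, 1]]
`a.append([9, 7])` → a = [[2, 2, 792], [4, 6], [2, 1], [9, 7]]
`print(b[0])` → prints [2, 2, 792]
`print(len(b))` → prints 3
`print(c[0])` → prints [4, 6]

Answer:
[2, 2, 792]
3
[4, 6]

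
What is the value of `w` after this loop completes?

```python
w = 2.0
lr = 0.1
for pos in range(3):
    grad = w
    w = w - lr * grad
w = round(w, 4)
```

Gradient descent: w = 2.0 * (1 - 0.1)^3
`w` takes the values: 2.0 → 1.8 → 1.62 → 1.458

Answer: 1.458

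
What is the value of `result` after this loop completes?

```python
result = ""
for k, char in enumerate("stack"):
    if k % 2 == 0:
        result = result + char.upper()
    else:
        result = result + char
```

Uppercase even positions in 'stack'
`result` takes the values: "" → "S" → "St" → "StA" → "StAc" → "StAcK"

Answer: "StAcK"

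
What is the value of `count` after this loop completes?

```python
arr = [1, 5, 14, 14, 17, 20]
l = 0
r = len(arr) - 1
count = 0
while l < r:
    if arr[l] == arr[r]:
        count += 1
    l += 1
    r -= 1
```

Count matching pairs from ends
`count` takes the values: 0 → 1

Answer: 1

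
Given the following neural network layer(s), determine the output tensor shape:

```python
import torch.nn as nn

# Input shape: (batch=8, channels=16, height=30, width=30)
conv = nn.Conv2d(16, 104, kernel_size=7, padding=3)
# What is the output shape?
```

Input: (8, 16, 30, 30) -> Output: (8, 104, 30, 30)

Answer: (8, 104, 30, 30)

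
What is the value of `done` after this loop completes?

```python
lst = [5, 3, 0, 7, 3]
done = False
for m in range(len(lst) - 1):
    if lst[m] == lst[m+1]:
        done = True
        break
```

Check consecutive duplicates in [5, 3, 0, 7, 3]
`done` takes the values: False

Answer: False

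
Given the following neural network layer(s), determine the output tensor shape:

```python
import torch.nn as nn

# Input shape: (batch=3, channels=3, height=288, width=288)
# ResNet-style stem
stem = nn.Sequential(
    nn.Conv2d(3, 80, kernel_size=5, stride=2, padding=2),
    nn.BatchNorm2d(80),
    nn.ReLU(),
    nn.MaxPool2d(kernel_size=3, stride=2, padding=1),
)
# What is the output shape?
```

Input: (3, 3, 288, 288) -> after Conv2d 5x5 stride=2: (3, 80, 144, 144) -> Output: (3, 80, 72, 72)

Answer: (3, 80, 72, 72)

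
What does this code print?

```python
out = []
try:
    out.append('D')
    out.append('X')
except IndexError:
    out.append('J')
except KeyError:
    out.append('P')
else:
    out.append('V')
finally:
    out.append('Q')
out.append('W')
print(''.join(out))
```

Execution trace: 'D' (try body) → 'X' (try body, no exception) → 'V' (else) → 'Q' (finally) → 'W' (after the try/except). Output: DXVQW

Answer: DXVQW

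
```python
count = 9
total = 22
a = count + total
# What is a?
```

Trace:
`count = 9` → count = 9
`total = 22` → total = 22
`a = count + total` → a = 31
So a = 31

Answer: 31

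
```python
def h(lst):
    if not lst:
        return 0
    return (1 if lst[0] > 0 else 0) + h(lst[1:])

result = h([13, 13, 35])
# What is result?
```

Count of positive elements in [13, 13, 35] = 3

Answer: 3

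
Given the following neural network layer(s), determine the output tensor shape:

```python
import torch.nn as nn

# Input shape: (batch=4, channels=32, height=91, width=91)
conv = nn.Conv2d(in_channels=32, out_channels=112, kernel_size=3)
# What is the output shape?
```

Input: (4, 32, 91, 91) -> Output: (4, 112, 89, 89)

Answer: (4, 112, 89, 89)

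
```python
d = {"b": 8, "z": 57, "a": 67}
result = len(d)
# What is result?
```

Trace:
`d = {"b": 8, "z": 57, "a": 67}` → d = {'b': 8, 'z': 57, 'a': 67}
`result = len(d)` → result = 3
So result = 3

Answer: 3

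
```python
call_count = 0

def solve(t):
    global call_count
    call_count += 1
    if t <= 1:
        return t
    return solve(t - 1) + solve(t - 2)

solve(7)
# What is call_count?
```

Calls(t) = 1 + Calls(t-1) + Calls(t-2); Calls(0)=Calls(1)=1. For t=7 this gives 41.

Answer: 41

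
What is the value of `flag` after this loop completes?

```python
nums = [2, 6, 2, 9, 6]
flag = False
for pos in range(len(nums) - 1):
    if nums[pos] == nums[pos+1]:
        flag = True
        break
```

Check consecutive duplicates in [2, 6, 2, 9, 6]
`flag` takes the values: False

Answer: False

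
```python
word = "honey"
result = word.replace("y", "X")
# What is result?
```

Trace:
`word = "honey"` → word = 'honey'
`result = word.replace("y", "X")` → result = 'honeX'
So result = 'honeX'

Answer: 'honeX'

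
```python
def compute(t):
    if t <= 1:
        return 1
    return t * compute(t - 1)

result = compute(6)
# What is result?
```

compute(6) = 6 * 5 * 4 * 3 * 2 * 1 = 720

Answer: 720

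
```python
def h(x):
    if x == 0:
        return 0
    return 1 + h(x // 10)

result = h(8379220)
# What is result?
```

Count of digits of 8379220: 7

Answer: 7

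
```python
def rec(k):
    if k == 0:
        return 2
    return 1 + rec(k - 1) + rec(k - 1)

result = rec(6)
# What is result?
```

rec(k) = 1 + 2·rec(k-1), rec(0)=2. Closed form: (2+1)·2^6 - 1 = 191.

Answer: 191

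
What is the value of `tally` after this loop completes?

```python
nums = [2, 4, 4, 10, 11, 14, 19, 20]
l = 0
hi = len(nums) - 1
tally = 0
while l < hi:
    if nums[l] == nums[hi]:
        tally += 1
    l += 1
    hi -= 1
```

Count matching pairs from ends
`tally` takes the values: 0

Answer: 0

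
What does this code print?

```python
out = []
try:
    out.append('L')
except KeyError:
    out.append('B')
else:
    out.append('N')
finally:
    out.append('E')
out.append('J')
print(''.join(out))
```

Execution trace: 'L' (try body, no exception) → 'N' (else) → 'E' (finally) → 'J' (after the try/except). Output: LNEJ

Answer: LNEJ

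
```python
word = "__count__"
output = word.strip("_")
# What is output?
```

Trace:
`word = "__count__"` → word = '__count__'
`output = word.strip("_")` → output = 'count'
So output = 'count'

Answer: 'count'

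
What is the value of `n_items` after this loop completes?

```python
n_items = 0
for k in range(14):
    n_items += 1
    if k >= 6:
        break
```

Loop breaks when k reaches 6, n_items is 7
`n_items` takes the values: 0 → 1 → 2 → 3 → 4 → 5 → 6 → 7

Answer: 7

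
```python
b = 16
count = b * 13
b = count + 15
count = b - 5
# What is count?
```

Trace:
`b = 16` → b = 16
`count = b * 13` → count = 208
`b = count + 15` → b = 223
`count = b - 5` → count = 218
So count = 218

Answer: 218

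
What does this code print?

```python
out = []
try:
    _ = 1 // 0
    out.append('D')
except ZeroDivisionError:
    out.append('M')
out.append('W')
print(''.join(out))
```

Execution trace: 'M' (except ZeroDivisionError) → 'W' (after the try/except). Output: MW

Answer: MW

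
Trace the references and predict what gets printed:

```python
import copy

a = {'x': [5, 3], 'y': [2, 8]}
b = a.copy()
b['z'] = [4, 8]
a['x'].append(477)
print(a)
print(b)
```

Key concept: shallow copy of dict with mutable values.
Step by step:
`a = {'x': [5, 3], 'y': [2, 8]}` → a = {'x': [5, 3], 'y': [2, 8]}
`b = a.copy()` → b = {'x': [5, 3], 'y': [2, 8]}
`b['z'] = [4, 8]` → b = {'x': [5, 3], 'y': [2, 8], 'z': [4, 8]}
`a['x'].append(477)` → a = {'x': [5, 3, 477], 'y': [2, 8]}; b = {'x': [5, 3, 477], 'y': [2, 8], 'z': [4, 8]}
`print(a)` → prints {'x': [5, 3, 477], 'y': [2, 8]}
`print(b)` → prints {'x': [5, 3, 477], 'y': [2, 8], 'z': [4, 8]}

Answer:
{'x': [5, 3, 477], 'y': [2, 8]}
{'x': [5, 3, 477], 'y': [2, 8], 'z': [4, 8]}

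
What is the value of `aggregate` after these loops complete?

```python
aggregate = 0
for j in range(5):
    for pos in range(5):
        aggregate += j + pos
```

Sum of all j+pos for j,pos in 5x5
`aggregate` takes the values: 0 → 1 → 3 → 6 → 10 → 11 → 13 → 16 → 20 → 25 → 27 → 30 → 34 → 39 → 45 → 48 → 52 → 57 → 63 → 70 → 74 → 79 → 85 → 92 → 100

Answer: 100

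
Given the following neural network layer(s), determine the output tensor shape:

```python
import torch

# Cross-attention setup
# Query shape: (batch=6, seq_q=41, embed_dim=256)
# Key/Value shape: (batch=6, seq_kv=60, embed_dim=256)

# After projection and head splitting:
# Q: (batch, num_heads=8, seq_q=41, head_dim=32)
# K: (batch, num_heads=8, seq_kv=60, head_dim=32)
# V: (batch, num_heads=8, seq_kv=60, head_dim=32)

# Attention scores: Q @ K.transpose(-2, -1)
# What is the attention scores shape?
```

Input: (6, 41, 256) -> Output: (6, 8, 41, 60)

Answer: (6, 8, 41, 60)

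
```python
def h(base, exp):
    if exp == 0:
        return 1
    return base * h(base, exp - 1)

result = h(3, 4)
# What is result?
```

h(3, 4) = 3 * 3 * 3 * 3 = 81

Answer: 81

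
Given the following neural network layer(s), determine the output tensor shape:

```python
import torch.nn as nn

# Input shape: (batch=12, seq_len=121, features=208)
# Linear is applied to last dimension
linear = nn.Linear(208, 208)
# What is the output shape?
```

Input: (12, 121, 208) -> Output: (12, 121, 208)

Answer: (12, 121, 208)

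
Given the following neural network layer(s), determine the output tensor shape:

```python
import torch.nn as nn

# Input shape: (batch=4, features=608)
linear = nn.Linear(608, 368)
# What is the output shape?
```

Input: (4, 608) -> Output: (4, 368)

Answer: (4, 368)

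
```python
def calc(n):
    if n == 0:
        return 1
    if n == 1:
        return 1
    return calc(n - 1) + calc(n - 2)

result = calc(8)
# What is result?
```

Build up from base cases: calc(0)=1, calc(1)=1, calc(2)=2, calc(3)=3, calc(4)=5, calc(5)=8, calc(6)=13, ..., calc(8)=34

Answer: 34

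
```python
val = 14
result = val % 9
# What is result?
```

Trace:
`val = 14` → val = 14
`result = val % 9` → result = 5
So result = 5

Answer: 5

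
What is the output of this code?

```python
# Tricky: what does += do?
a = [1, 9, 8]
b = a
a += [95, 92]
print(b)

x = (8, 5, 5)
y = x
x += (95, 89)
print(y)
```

Key concept: += behavior differs for mutable vs immutable.
Step by step:
`a = [1, 9, 8]` → a = [1, 9, 8]
`b = a` → b = [1, 9, 8] (same object as a)
`a += [95, 92]` → a = [1, 9, 8, 95, 92] (same object as b); b = [1, 9, 8, 95, 92] (same object as a)
`print(b)` → prints [1, 9, 8, 95, 92]
`x = (8, 5, 5)` → x = (8, 5, 5)
`y = x` → y = (8, 5, 5)
`x += (95, 89)` → x = (8, 5, 5, 95, 89)
`print(y)` → prints (8, 5, 5)

Answer:
[1, 9, 8, 95, 92]
(8, 5, 5)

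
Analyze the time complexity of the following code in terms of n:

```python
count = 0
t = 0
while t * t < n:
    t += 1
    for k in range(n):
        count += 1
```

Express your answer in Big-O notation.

Each loop level contributes: √n × n. Multiplying the contributions gives O(n√n).

Answer: O(n√n)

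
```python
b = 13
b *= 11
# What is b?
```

Trace:
`b = 13` → b = 13
`b *= 11` → b = 143
So b = 143

Answer: 143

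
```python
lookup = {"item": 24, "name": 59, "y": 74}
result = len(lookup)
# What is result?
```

Trace:
`lookup = {"item": 24, "name": 59, "y": 74}` → lookup = {'item': 24, 'name': 59, 'y': 74}
`result = len(lookup)` → result = 3
So result = 3

Answer: 3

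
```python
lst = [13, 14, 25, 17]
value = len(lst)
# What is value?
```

Trace:
`lst = [13, 14, 25, 17]` → lst = [13, 14, 25, 17]
`value = len(lst)` → value = 4
So value = 4

Answer: 4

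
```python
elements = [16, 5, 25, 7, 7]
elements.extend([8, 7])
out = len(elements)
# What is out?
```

Trace:
`elements = [16, 5, 25, 7, 7]` → elements = [16, 5, 25, 7, 7]
`elements.extend([8, 7])` → elements = [16, 5, 25, 7, 7, 8, 7]
`out = len(elements)` → out = 7
So out = 7

Answer: 7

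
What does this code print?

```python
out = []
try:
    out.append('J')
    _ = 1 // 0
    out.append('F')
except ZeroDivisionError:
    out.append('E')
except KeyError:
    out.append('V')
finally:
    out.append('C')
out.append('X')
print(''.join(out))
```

Execution trace: 'J' (try body) → 'E' (except ZeroDivisionError) → 'C' (finally) → 'X' (after the try/except). Output: JECX

Answer: JECX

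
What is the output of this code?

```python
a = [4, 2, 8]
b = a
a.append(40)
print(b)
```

Key concept: basic list aliasing.
Step by step:
`a = [4, 2, 8]` → a = [4, 2, 8]
`b = a` → b = [4, 2, 8] (same object as a)
`a.append(40)` → a = [4, 2, 8, 40] (same object as b); b = [4, 2, 8, 40] (same object as a)
`print(b)` → prints [4, 2, 8, 40]

Answer: [4, 2, 8, 40]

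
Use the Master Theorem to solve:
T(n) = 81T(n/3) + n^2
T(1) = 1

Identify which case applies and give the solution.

a=81, b=3, f(n)=n^2. log_3(81) = 4. Since c=2 < 4, Case 1 applies: T(n) = Θ(n^log_b(a)) = O(n^4).

Answer: O(n^4) - Case 1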